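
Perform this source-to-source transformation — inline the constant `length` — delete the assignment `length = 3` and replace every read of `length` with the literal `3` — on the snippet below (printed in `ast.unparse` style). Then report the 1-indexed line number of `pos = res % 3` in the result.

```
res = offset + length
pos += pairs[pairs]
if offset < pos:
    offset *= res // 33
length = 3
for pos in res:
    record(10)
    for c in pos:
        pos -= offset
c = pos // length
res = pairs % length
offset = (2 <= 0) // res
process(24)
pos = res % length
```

13

Transformed code:
res = offset + 3
pos += pairs[pairs]
if offset < pos:
    offset *= res // 33
for pos in res:
    record(10)
    for c in pos:
        pos -= offset
c = pos // 3
res = pairs % 3
offset = (2 <= 0) // res
process(24)
pos = res % 3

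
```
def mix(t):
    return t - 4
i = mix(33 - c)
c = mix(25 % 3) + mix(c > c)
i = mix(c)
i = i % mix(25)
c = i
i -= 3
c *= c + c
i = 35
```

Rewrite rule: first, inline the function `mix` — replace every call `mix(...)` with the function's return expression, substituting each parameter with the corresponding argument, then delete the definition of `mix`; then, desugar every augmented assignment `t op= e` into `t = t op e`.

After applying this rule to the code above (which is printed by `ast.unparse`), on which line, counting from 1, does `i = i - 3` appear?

6

Transformed code:
i = 33 - c - 4
c = 25 % 3 - 4 + ((c > c) - 4)
i = c - 4
i = i % (25 - 4)
c = i
i = i - 3
c = c * (c + c)
i = 35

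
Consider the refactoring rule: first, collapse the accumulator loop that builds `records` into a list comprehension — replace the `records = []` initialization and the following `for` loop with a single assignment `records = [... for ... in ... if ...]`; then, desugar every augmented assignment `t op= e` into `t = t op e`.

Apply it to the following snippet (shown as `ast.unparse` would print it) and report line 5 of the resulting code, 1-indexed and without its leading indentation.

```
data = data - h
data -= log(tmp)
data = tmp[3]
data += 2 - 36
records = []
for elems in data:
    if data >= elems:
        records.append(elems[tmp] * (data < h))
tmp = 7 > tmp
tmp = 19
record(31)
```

records = [elems[tmp] * (data < h) for elems in data if data >= elems]

Transformed code:
data = data - h
data = data - log(tmp)
data = tmp[3]
data = data + (2 - 36)
records = [elems[tmp] * (data < h) for elems in data if data >= elems]
tmp = 7 > tmp
tmp = 19
record(31)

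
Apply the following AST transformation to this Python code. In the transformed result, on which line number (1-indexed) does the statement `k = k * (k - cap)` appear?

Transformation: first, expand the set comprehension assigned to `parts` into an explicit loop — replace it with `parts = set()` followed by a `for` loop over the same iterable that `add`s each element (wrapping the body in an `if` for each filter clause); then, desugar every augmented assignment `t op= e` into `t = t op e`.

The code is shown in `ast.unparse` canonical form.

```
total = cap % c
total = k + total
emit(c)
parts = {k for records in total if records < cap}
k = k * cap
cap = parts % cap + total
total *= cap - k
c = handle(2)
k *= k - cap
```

Transformed code:
total = cap % c
total = k + total
emit(c)
parts = set()
for records in total:
    if records < cap:
        parts.add(k)
k = k * cap
cap = parts % cap + total
total = total * (cap - k)
c = handle(2)
k = k * (k - cap)

12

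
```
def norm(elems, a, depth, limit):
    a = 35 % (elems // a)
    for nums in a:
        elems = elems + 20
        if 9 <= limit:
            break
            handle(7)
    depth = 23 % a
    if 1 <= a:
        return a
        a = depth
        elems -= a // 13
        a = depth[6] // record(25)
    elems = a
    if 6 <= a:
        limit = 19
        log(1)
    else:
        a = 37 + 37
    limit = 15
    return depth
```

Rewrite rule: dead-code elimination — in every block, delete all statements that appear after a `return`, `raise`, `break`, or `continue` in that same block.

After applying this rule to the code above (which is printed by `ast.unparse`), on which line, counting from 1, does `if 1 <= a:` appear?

Transformed code:
def norm(elems, a, depth, limit):
    a = 35 % (elems // a)
    for nums in a:
        elems = elems + 20
        if 9 <= limit:
            break
    depth = 23 % a
    if 1 <= a:
        return a
    elems = a
    if 6 <= a:
        limit = 19
        log(1)
    else:
        a = 37 + 37
    limit = 15
    return depth

8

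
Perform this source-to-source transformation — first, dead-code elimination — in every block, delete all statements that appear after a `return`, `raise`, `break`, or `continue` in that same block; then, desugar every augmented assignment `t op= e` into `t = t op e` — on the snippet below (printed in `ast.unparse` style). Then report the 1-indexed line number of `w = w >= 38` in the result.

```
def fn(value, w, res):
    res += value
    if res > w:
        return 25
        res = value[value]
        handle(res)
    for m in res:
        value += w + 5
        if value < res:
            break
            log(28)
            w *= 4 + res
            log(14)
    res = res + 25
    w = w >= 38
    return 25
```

Transformed code:
def fn(value, w, res):
    res = res + value
    if res > w:
        return 25
    for m in res:
        value = value + (w + 5)
        if value < res:
            break
    res = res + 25
    w = w >= 38
    return 25

10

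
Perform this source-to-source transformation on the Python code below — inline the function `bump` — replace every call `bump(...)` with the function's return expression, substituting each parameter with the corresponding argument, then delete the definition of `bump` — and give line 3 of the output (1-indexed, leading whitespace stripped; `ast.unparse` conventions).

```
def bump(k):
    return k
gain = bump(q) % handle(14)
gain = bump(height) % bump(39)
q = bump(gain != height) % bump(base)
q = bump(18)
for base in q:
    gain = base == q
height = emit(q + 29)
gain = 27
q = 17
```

q = (gain != height) % base

Transformed code:
gain = q % handle(14)
gain = height % 39
q = (gain != height) % base
q = 18
for base in q:
    gain = base == q
height = emit(q + 29)
gain = 27
q = 17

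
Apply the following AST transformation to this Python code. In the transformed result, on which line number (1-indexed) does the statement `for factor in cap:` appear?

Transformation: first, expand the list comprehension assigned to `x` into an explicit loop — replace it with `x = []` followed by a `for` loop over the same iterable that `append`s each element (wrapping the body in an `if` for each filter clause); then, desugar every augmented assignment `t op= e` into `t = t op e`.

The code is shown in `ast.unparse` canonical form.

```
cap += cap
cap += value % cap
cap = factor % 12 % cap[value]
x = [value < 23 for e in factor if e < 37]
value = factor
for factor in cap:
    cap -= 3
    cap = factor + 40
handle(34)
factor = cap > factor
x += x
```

9

Transformed code:
cap = cap + cap
cap = cap + value % cap
cap = factor % 12 % cap[value]
x = []
for e in factor:
    if e < 37:
        x.append(value < 23)
value = factor
for factor in cap:
    cap = cap - 3
    cap = factor + 40
handle(34)
factor = cap > factor
x = x + x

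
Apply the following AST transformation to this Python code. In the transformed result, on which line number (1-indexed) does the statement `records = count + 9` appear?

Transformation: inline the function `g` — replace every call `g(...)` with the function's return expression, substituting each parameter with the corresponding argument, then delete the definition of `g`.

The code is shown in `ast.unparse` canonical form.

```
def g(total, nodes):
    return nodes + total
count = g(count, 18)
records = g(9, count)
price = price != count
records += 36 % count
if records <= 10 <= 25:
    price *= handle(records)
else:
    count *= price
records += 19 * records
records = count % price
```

2

Transformed code:
count = 18 + count
records = count + 9
price = price != count
records += 36 % count
if records <= 10 <= 25:
    price *= handle(records)
else:
    count *= price
records += 19 * records
records = count % price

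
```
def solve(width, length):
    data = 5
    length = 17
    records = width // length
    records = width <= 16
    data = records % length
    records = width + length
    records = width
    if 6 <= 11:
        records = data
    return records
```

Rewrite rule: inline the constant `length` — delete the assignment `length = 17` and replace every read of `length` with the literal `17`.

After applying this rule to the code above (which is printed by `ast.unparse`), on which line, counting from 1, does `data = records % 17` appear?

5

Transformed code:
def solve(width, length):
    data = 5
    records = width // 17
    records = width <= 16
    data = records % 17
    records = width + 17
    records = width
    if 6 <= 11:
        records = data
    return records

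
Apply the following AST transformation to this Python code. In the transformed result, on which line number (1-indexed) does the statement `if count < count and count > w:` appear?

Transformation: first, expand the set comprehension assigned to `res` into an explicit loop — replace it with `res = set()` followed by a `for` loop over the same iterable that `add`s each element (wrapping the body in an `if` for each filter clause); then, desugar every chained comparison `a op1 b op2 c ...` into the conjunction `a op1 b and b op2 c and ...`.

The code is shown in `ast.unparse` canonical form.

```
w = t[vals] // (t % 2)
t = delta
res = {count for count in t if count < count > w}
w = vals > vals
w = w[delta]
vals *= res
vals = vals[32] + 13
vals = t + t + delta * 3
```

5

Transformed code:
w = t[vals] // (t % 2)
t = delta
res = set()
for count in t:
    if count < count and count > w:
        res.add(count)
w = vals > vals
w = w[delta]
vals *= res
vals = vals[32] + 13
vals = t + t + delta * 3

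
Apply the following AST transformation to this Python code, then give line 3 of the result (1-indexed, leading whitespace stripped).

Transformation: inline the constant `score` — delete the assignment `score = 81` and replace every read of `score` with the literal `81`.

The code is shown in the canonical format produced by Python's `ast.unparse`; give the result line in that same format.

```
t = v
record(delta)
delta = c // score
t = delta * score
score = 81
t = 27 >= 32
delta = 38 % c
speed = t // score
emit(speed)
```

Transformed code:
t = v
record(delta)
delta = c // 81
t = delta * 81
t = 27 >= 32
delta = 38 % c
speed = t // 81
emit(speed)

delta = c // 81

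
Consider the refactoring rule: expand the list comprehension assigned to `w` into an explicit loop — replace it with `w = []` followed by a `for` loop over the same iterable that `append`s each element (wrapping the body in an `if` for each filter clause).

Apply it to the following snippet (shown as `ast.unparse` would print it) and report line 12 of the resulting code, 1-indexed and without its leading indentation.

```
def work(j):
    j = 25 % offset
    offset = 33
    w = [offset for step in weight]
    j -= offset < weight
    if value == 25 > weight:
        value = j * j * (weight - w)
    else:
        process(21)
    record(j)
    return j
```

record(j)

Transformed code:
def work(j):
    j = 25 % offset
    offset = 33
    w = []
    for step in weight:
        w.append(offset)
    j -= offset < weight
    if value == 25 > weight:
        value = j * j * (weight - w)
    else:
        process(21)
    record(j)
    return j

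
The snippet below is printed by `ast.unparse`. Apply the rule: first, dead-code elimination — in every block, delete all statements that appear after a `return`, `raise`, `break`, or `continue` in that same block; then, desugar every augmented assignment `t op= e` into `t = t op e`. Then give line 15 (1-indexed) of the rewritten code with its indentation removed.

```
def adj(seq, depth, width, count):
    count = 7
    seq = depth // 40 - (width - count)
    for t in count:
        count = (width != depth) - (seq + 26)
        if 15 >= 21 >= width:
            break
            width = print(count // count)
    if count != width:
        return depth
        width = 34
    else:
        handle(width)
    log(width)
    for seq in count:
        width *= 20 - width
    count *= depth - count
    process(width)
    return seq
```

Transformed code:
def adj(seq, depth, width, count):
    count = 7
    seq = depth // 40 - (width - count)
    for t in count:
        count = (width != depth) - (seq + 26)
        if 15 >= 21 >= width:
            break
    if count != width:
        return depth
    else:
        handle(width)
    log(width)
    for seq in count:
        width = width * (20 - width)
    count = count * (depth - count)
    process(width)
    return seq

count = count * (depth - count)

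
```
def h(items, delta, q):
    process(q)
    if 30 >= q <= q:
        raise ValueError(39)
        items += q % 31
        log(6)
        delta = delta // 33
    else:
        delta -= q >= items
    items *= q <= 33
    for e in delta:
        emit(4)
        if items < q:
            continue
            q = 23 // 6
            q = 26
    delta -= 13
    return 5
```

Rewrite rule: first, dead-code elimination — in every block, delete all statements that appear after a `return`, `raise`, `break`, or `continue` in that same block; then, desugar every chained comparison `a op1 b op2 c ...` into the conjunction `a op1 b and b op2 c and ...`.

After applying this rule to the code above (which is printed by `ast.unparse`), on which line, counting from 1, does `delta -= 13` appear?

12

Transformed code:
def h(items, delta, q):
    process(q)
    if 30 >= q and q <= q:
        raise ValueError(39)
    else:
        delta -= q >= items
    items *= q <= 33
    for e in delta:
        emit(4)
        if items < q:
            continue
    delta -= 13
    return 5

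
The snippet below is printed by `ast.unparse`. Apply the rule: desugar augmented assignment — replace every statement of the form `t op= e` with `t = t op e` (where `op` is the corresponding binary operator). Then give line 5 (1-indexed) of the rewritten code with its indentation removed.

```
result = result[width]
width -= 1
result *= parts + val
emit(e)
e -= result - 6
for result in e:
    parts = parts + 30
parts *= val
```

Transformed code:
result = result[width]
width = width - 1
result = result * (parts + val)
emit(e)
e = e - (result - 6)
for result in e:
    parts = parts + 30
parts = parts * val

e = e - (result - 6)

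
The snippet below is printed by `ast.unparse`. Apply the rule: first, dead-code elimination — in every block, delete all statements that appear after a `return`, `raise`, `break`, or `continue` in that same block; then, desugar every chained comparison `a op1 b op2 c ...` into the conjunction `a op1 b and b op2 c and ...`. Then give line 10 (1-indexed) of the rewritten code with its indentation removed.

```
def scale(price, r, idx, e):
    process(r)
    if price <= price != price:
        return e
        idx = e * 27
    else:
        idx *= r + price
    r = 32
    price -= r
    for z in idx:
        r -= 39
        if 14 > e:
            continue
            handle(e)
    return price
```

Transformed code:
def scale(price, r, idx, e):
    process(r)
    if price <= price and price != price:
        return e
    else:
        idx *= r + price
    r = 32
    price -= r
    for z in idx:
        r -= 39
        if 14 > e:
            continue
    return price

r -= 39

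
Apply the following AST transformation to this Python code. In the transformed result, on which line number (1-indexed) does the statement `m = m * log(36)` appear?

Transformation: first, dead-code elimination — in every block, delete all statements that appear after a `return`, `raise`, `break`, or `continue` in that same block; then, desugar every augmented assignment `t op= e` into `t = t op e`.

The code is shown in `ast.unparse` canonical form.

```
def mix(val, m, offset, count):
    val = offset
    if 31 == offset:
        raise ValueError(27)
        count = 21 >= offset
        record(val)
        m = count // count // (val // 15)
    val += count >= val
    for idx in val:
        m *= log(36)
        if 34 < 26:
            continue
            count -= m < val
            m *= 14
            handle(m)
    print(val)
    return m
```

7

Transformed code:
def mix(val, m, offset, count):
    val = offset
    if 31 == offset:
        raise ValueError(27)
    val = val + (count >= val)
    for idx in val:
        m = m * log(36)
        if 34 < 26:
            continue
    print(val)
    return m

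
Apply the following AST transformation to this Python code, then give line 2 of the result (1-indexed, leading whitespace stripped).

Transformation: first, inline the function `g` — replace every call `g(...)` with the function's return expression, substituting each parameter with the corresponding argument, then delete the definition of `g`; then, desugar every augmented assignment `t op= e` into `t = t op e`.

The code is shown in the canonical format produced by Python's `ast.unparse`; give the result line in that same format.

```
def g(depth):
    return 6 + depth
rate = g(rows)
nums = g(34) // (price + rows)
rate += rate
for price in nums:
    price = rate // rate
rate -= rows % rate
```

Transformed code:
rate = 6 + rows
nums = (6 + 34) // (price + rows)
rate = rate + rate
for price in nums:
    price = rate // rate
rate = rate - rows % rate

nums = (6 + 34) // (price + rows)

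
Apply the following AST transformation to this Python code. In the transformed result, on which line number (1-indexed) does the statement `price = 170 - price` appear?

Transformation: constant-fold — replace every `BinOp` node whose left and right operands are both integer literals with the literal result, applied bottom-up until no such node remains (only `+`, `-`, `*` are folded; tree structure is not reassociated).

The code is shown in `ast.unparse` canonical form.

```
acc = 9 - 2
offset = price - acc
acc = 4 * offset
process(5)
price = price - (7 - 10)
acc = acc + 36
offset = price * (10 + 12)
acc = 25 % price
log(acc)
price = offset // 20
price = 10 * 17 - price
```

11

Transformed code:
acc = 7
offset = price - acc
acc = 4 * offset
process(5)
price = price - -3
acc = acc + 36
offset = price * 22
acc = 25 % price
log(acc)
price = offset // 20
price = 170 - price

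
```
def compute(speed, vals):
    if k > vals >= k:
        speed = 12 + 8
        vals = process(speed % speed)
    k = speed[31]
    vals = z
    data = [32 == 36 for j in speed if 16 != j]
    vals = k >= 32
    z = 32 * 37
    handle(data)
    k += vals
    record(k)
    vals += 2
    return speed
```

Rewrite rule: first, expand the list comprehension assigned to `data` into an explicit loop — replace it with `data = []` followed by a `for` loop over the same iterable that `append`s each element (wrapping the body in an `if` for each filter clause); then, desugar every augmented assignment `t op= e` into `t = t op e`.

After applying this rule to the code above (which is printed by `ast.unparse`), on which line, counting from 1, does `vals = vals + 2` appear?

Transformed code:
def compute(speed, vals):
    if k > vals >= k:
        speed = 12 + 8
        vals = process(speed % speed)
    k = speed[31]
    vals = z
    data = []
    for j in speed:
        if 16 != j:
            data.append(32 == 36)
    vals = k >= 32
    z = 32 * 37
    handle(data)
    k = k + vals
    record(k)
    vals = vals + 2
    return speed

16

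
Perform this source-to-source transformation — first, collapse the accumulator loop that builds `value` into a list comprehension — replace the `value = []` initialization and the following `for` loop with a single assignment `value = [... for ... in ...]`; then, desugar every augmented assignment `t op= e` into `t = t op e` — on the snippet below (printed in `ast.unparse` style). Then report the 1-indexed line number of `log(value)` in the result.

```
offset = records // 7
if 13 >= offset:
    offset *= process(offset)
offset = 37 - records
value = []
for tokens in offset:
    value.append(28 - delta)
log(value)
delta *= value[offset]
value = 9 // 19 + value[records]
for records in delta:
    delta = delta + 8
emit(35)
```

Transformed code:
offset = records // 7
if 13 >= offset:
    offset = offset * process(offset)
offset = 37 - records
value = [28 - delta for tokens in offset]
log(value)
delta = delta * value[offset]
value = 9 // 19 + value[records]
for records in delta:
    delta = delta + 8
emit(35)

6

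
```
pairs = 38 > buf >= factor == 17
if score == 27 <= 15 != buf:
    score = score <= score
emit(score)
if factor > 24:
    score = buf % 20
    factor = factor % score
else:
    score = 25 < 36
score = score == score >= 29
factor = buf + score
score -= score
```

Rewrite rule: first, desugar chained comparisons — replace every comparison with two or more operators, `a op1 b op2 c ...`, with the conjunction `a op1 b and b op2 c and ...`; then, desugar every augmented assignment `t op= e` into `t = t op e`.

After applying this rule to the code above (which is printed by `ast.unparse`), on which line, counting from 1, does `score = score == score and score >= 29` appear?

Transformed code:
pairs = 38 > buf and buf >= factor and (factor == 17)
if score == 27 and 27 <= 15 and (15 != buf):
    score = score <= score
emit(score)
if factor > 24:
    score = buf % 20
    factor = factor % score
else:
    score = 25 < 36
score = score == score and score >= 29
factor = buf + score
score = score - score

10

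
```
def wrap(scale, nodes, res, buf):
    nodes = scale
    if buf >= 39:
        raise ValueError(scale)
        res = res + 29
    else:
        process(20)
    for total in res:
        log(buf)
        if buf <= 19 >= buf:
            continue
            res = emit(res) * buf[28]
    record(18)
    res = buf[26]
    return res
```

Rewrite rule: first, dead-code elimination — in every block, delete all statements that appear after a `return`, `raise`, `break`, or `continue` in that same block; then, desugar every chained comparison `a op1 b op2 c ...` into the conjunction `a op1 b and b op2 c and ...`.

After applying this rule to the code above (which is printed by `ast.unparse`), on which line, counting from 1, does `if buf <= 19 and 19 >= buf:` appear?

9

Transformed code:
def wrap(scale, nodes, res, buf):
    nodes = scale
    if buf >= 39:
        raise ValueError(scale)
    else:
        process(20)
    for total in res:
        log(buf)
        if buf <= 19 and 19 >= buf:
            continue
    record(18)
    res = buf[26]
    return res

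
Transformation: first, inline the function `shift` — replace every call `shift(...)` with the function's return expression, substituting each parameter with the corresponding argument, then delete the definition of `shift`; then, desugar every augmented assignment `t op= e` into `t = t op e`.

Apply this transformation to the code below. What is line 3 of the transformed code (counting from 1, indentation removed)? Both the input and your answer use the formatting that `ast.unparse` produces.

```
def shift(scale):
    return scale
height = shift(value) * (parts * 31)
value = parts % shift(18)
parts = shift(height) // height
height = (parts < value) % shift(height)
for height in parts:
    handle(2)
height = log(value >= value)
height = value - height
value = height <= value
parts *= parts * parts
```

parts = height // height

Transformed code:
height = value * (parts * 31)
value = parts % 18
parts = height // height
height = (parts < value) % height
for height in parts:
    handle(2)
height = log(value >= value)
height = value - height
value = height <= value
parts = parts * (parts * parts)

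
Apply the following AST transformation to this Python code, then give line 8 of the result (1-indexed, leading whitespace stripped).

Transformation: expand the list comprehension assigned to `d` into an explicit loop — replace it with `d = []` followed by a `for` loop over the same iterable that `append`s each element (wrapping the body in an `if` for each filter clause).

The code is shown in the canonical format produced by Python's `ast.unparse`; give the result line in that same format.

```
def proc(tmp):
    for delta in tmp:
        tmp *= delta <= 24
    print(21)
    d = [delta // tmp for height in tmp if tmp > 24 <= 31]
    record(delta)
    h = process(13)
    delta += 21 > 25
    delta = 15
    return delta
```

Transformed code:
def proc(tmp):
    for delta in tmp:
        tmp *= delta <= 24
    print(21)
    d = []
    for height in tmp:
        if tmp > 24 <= 31:
            d.append(delta // tmp)
    record(delta)
    h = process(13)
    delta += 21 > 25
    delta = 15
    return delta

d.append(delta // tmp)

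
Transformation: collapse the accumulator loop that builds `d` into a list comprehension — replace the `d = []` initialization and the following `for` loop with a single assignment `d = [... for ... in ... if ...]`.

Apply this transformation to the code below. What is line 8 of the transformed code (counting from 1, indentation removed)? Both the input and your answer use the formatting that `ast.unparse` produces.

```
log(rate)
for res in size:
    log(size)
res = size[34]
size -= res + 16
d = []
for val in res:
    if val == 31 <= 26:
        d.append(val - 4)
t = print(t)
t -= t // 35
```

Transformed code:
log(rate)
for res in size:
    log(size)
res = size[34]
size -= res + 16
d = [val - 4 for val in res if val == 31 <= 26]
t = print(t)
t -= t // 35

t -= t // 35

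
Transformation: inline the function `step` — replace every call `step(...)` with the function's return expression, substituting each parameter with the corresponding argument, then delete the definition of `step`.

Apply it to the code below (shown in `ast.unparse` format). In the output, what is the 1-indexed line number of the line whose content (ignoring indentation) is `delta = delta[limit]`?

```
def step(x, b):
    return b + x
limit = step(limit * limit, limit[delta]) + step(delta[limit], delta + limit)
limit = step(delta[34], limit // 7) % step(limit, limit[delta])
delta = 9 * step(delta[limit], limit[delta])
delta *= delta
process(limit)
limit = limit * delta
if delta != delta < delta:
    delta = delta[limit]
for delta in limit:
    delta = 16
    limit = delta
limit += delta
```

Transformed code:
limit = limit[delta] + limit * limit + (delta + limit + delta[limit])
limit = (limit // 7 + delta[34]) % (limit[delta] + limit)
delta = 9 * (limit[delta] + delta[limit])
delta *= delta
process(limit)
limit = limit * delta
if delta != delta < delta:
    delta = delta[limit]
for delta in limit:
    delta = 16
    limit = delta
limit += delta

8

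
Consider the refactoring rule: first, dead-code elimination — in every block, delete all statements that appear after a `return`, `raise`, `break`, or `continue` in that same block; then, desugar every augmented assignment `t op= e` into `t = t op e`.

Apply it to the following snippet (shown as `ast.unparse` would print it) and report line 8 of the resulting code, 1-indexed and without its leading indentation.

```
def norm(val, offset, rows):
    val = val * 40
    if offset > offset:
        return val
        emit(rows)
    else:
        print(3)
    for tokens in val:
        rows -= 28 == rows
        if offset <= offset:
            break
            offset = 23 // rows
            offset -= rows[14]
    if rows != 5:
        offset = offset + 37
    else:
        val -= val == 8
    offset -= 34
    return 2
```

rows = rows - (28 == rows)

Transformed code:
def norm(val, offset, rows):
    val = val * 40
    if offset > offset:
        return val
    else:
        print(3)
    for tokens in val:
        rows = rows - (28 == rows)
        if offset <= offset:
            break
    if rows != 5:
        offset = offset + 37
    else:
        val = val - (val == 8)
    offset = offset - 34
    return 2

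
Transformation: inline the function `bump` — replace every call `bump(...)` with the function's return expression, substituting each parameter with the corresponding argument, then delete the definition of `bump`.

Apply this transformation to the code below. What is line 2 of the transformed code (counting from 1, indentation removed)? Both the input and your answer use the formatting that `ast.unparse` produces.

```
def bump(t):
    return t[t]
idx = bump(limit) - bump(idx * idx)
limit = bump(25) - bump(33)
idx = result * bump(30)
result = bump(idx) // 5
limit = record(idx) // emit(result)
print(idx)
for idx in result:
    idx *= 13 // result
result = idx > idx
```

limit = 25[25] - 33[33]

Transformed code:
idx = limit[limit] - (idx * idx)[idx * idx]
limit = 25[25] - 33[33]
idx = result * 30[30]
result = idx[idx] // 5
limit = record(idx) // emit(result)
print(idx)
for idx in result:
    idx *= 13 // result
result = idx > idx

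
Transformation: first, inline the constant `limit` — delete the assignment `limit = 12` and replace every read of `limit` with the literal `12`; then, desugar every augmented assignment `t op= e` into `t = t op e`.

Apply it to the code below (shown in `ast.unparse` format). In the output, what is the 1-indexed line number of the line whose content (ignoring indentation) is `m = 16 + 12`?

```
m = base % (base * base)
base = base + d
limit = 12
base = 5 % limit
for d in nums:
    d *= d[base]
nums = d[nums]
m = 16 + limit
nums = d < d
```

7

Transformed code:
m = base % (base * base)
base = base + d
base = 5 % 12
for d in nums:
    d = d * d[base]
nums = d[nums]
m = 16 + 12
nums = d < d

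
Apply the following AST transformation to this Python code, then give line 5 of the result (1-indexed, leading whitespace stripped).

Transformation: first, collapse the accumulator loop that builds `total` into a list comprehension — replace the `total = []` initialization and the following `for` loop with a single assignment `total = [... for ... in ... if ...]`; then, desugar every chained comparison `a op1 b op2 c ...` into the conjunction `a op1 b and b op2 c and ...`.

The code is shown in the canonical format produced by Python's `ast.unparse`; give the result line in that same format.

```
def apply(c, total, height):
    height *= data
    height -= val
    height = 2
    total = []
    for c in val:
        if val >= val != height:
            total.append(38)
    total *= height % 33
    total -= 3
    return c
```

total = [38 for c in val if val >= val and val != height]

Transformed code:
def apply(c, total, height):
    height *= data
    height -= val
    height = 2
    total = [38 for c in val if val >= val and val != height]
    total *= height % 33
    total -= 3
    return c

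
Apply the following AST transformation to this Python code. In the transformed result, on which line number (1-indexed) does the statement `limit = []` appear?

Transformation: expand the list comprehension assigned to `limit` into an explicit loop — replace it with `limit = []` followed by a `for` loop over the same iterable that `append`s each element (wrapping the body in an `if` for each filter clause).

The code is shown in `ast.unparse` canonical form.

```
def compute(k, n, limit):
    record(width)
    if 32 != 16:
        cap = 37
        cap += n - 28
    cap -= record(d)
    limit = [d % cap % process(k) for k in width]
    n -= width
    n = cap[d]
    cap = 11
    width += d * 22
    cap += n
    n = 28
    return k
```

7

Transformed code:
def compute(k, n, limit):
    record(width)
    if 32 != 16:
        cap = 37
        cap += n - 28
    cap -= record(d)
    limit = []
    for k in width:
        limit.append(d % cap % process(k))
    n -= width
    n = cap[d]
    cap = 11
    width += d * 22
    cap += n
    n = 28
    return k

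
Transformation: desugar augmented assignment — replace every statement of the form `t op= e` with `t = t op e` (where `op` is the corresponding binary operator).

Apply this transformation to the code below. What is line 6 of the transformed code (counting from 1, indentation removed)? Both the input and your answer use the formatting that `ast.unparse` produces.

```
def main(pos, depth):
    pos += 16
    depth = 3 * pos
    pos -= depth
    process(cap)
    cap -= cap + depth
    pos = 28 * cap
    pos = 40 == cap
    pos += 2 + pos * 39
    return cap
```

Transformed code:
def main(pos, depth):
    pos = pos + 16
    depth = 3 * pos
    pos = pos - depth
    process(cap)
    cap = cap - (cap + depth)
    pos = 28 * cap
    pos = 40 == cap
    pos = pos + (2 + pos * 39)
    return cap

cap = cap - (cap + depth)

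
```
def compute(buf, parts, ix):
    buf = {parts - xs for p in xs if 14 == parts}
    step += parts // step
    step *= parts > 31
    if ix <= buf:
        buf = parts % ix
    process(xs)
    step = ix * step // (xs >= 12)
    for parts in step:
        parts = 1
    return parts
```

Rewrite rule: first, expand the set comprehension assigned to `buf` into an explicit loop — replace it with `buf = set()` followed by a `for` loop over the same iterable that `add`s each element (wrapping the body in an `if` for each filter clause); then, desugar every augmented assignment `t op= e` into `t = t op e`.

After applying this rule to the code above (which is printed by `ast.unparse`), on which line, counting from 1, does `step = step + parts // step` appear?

Transformed code:
def compute(buf, parts, ix):
    buf = set()
    for p in xs:
        if 14 == parts:
            buf.add(parts - xs)
    step = step + parts // step
    step = step * (parts > 31)
    if ix <= buf:
        buf = parts % ix
    process(xs)
    step = ix * step // (xs >= 12)
    for parts in step:
        parts = 1
    return parts

6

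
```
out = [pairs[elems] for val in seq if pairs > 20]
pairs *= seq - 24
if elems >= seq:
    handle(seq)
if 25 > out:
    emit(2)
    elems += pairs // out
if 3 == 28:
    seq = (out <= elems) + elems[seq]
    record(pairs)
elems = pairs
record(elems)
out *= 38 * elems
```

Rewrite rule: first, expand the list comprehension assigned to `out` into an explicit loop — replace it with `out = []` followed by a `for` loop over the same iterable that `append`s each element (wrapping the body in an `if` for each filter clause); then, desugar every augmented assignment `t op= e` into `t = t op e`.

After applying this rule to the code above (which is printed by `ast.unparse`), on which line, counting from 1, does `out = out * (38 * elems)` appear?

Transformed code:
out = []
for val in seq:
    if pairs > 20:
        out.append(pairs[elems])
pairs = pairs * (seq - 24)
if elems >= seq:
    handle(seq)
if 25 > out:
    emit(2)
    elems = elems + pairs // out
if 3 == 28:
    seq = (out <= elems) + elems[seq]
    record(pairs)
elems = pairs
record(elems)
out = out * (38 * elems)

16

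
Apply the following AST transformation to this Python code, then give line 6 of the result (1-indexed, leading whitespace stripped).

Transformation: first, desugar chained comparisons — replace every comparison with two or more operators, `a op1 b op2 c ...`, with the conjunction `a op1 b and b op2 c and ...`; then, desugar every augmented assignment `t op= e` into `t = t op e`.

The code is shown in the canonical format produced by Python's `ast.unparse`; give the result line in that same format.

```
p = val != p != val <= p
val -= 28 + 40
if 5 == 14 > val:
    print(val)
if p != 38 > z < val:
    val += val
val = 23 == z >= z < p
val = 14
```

val = val + val

Transformed code:
p = val != p and p != val and (val <= p)
val = val - (28 + 40)
if 5 == 14 and 14 > val:
    print(val)
if p != 38 and 38 > z and (z < val):
    val = val + val
val = 23 == z and z >= z and (z < p)
val = 14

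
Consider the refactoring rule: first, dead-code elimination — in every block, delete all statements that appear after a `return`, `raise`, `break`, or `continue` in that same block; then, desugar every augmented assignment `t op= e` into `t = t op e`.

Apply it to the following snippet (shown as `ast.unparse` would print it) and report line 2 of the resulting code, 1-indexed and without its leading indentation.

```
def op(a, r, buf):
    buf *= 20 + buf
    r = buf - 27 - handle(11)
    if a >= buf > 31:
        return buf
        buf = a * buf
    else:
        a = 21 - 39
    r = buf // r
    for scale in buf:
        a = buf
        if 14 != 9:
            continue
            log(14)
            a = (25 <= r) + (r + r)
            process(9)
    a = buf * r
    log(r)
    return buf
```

buf = buf * (20 + buf)

Transformed code:
def op(a, r, buf):
    buf = buf * (20 + buf)
    r = buf - 27 - handle(11)
    if a >= buf > 31:
        return buf
    else:
        a = 21 - 39
    r = buf // r
    for scale in buf:
        a = buf
        if 14 != 9:
            continue
    a = buf * r
    log(r)
    return buf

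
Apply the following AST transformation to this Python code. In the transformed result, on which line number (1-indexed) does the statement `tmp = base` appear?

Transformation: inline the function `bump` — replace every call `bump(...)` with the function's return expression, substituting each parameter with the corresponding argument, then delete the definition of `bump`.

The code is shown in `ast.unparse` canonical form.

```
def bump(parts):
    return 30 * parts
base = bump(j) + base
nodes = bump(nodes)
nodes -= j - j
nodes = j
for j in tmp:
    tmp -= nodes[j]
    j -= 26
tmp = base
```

Transformed code:
base = 30 * j + base
nodes = 30 * nodes
nodes -= j - j
nodes = j
for j in tmp:
    tmp -= nodes[j]
    j -= 26
tmp = base

8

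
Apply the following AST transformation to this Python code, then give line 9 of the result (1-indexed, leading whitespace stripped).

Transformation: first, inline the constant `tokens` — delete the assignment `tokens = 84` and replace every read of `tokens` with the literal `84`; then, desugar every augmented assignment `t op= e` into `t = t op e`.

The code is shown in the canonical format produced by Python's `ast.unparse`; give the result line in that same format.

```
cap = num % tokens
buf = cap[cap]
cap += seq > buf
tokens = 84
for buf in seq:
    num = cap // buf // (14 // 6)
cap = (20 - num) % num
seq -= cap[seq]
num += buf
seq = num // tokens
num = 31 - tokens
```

Transformed code:
cap = num % 84
buf = cap[cap]
cap = cap + (seq > buf)
for buf in seq:
    num = cap // buf // (14 // 6)
cap = (20 - num) % num
seq = seq - cap[seq]
num = num + buf
seq = num // 84
num = 31 - 84

seq = num // 84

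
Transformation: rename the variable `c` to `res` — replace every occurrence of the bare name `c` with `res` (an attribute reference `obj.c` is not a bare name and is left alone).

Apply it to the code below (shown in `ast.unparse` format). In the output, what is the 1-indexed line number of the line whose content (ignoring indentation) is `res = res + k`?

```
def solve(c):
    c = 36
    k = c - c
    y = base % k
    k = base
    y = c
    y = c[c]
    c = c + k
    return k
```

Transformed code:
def solve(res):
    res = 36
    k = res - res
    y = base % k
    k = base
    y = res
    y = res[res]
    res = res + k
    return k

8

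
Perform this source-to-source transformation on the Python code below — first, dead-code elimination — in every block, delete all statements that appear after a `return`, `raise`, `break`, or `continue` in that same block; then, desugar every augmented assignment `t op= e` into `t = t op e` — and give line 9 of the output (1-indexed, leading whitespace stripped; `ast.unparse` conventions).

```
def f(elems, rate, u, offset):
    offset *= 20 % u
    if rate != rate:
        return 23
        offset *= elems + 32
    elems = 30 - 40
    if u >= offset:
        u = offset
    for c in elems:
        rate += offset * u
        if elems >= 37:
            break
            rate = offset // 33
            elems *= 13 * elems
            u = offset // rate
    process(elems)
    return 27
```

Transformed code:
def f(elems, rate, u, offset):
    offset = offset * (20 % u)
    if rate != rate:
        return 23
    elems = 30 - 40
    if u >= offset:
        u = offset
    for c in elems:
        rate = rate + offset * u
        if elems >= 37:
            break
    process(elems)
    return 27

rate = rate + offset * u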